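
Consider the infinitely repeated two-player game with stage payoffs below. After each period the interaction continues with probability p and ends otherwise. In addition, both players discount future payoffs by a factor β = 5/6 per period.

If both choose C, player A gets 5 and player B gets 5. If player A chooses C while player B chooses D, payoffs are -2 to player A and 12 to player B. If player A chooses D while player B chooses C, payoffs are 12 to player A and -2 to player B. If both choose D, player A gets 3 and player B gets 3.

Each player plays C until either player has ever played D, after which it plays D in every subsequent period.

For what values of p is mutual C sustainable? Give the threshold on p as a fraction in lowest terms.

14/15

With continuation probability p and discount β, the effective per-period discount factor is βp.
Grim-trigger IC: βp ≥ (12−5)/(12−3) = 7/9.
So p ≥ (7/9)/(5/6) = 14/15.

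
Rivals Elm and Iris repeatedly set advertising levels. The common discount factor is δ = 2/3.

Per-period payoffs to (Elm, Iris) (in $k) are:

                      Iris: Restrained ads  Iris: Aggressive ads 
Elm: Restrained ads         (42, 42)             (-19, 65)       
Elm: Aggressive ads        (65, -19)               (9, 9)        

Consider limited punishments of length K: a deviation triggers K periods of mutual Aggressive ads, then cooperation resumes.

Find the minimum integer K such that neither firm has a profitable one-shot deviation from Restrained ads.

Need Σ_{k=1}^{K} δ^k ≥ (65−42)/(42−9) = 0.6970 at δ = 2/3.
At K = 1 the sum is 0.6667 < 0.6970; at K = 2 it is 1.1111 ≥ 0.6970.
So the minimum punishment length is K = 2.

2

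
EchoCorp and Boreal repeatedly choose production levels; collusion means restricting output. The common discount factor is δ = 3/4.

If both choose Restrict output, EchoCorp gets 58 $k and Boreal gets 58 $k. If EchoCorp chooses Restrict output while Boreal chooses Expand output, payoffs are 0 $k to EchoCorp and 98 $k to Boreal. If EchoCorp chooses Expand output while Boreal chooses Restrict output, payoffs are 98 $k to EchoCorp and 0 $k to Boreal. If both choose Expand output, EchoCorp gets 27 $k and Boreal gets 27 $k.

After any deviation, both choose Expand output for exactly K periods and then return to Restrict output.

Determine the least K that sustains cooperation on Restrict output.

IC: δ(1−δ^K)/(1−δ) ≥ (98−58)/(58−27) = 40/31.
With δ = 3/4: need 1 − δ^K ≥ 40/31·(1−3/4)/(3/4), i.e. δ^K ≤ 0.5699.
Since (3/4)^1 = 0.7500 and (3/4)^2 = 0.5625, the smallest such K is 2.

2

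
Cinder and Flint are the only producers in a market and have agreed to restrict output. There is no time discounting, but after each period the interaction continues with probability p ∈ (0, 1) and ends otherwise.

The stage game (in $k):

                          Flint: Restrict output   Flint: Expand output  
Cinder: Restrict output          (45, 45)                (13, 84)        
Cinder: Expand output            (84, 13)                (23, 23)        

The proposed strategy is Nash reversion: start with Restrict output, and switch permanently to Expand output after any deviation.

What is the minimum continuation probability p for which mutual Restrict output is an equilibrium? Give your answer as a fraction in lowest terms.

Expected cooperation value is 45 + p·45 + p²·45 + … = 45/(1−p); deviation gives 84 + p·23/(1−p).
45 ≥ 84(1−p) + 23p ⇒ 61p ≥ 39 ⇒ p ≥ 39/61.

39/61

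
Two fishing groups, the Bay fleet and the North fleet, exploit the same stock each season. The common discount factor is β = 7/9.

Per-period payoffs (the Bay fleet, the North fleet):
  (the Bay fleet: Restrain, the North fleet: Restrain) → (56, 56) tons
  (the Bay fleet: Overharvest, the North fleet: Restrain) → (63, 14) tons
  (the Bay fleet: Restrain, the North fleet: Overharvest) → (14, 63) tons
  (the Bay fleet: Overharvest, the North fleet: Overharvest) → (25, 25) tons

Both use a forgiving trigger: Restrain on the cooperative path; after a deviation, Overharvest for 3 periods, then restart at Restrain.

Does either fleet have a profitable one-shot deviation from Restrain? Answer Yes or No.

IC: β+…+β^3 ≥ (63−56)/(56−25) = 7/31.
At β = 7/9: partial sum = 1.8532 ≥ 0.2258. Cooperation sustainable.

No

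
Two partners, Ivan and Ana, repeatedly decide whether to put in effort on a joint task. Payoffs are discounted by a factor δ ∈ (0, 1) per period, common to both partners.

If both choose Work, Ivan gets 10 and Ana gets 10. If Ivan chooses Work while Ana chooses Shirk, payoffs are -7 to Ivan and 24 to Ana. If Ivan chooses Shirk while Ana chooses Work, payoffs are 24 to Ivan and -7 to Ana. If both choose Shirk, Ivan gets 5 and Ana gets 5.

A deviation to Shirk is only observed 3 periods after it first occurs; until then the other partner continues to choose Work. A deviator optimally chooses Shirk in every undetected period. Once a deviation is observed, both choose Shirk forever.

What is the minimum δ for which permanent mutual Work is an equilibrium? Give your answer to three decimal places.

0.903

The best deviation is to choose Shirk for all 3 undetected periods, earning 24 each, then 5 forever once detected.
Deviation value: 24(1−δ^3)/(1−δ) + 5δ^3/(1−δ); cooperation value: 10/(1−δ).
IC: 10 ≥ 24(1−δ^3) + 5δ^3 = 24 − 19δ^3.
So δ^3 ≥ 14/19, giving δ ≥ (14/19)^(1/3) ≈ 0.903.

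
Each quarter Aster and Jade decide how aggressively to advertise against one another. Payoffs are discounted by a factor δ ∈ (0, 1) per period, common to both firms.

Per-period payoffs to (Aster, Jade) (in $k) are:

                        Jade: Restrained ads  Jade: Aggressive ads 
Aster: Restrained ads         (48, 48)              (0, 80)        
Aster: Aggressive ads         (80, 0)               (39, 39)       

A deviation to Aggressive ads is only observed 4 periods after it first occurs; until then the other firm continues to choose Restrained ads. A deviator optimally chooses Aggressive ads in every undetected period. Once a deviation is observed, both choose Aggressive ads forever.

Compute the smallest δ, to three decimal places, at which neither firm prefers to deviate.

A deviator earns 80 for 4 periods, then 39 forever; cooperating earns 48 forever. Multiplying the IC by (1−δ):
48 ≥ 80(1−δ^4) + 39δ^4, so 41·δ^4 ≥ 32 and δ^4 ≥ 32/41.
δ ≥ (32/41)^(1/4) ≈ 0.940.

0.940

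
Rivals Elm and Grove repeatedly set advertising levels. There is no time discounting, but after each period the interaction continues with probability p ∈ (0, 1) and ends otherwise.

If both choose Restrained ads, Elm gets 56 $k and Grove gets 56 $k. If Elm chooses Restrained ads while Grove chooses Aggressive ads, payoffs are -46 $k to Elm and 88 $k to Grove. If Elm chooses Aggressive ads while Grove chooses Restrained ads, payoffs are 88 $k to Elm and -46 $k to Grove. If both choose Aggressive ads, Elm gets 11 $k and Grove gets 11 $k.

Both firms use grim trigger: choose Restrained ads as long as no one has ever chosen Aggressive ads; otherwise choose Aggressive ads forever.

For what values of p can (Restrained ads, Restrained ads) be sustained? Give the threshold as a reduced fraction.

Expected cooperation value is 56 + p·56 + p²·56 + … = 56/(1−p); deviation gives 88 + p·11/(1−p).
56 ≥ 88(1−p) + 11p ⇒ 77p ≥ 32 ⇒ p ≥ 32/77.

32/77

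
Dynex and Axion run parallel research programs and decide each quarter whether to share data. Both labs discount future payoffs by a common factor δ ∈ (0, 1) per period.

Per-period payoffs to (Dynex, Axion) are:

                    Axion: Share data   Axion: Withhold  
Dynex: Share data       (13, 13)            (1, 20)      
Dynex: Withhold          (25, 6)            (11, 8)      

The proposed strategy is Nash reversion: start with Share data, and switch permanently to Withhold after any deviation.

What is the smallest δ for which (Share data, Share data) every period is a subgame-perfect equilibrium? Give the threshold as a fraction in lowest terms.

For Dynex: deviation gain 25−13 = 12, per-period punishment loss 13−11 = 2. IC gives δ ≥ 12/14 = 6/7.
For Axion: gain 7, loss 5 per period, so δ ≥ 7/12.
The tighter constraint is Dynex's, so cooperation needs δ ≥ 6/7.

6/7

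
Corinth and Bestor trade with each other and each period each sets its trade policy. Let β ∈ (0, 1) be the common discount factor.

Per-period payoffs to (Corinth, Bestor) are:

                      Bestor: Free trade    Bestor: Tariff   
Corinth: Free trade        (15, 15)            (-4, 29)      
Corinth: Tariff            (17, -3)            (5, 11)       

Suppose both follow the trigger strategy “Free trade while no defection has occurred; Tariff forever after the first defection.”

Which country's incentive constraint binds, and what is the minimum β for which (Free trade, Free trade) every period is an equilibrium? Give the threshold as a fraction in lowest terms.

Bestor; β ≥ 7/9

Corinth: cooperation gives 15 each period; deviation gives 17 once then 5 forever.
  15/(1−β) ≥ 17 + 5β/(1−β) ⇒ β ≥ 2/12 = 1/6.
Bestor: cooperation gives 15 each period; deviation gives 29 once then 11 forever.
  β ≥ 14/18 = 7/9.
Both must hold, so the binding constraint is Bestor's: β ≥ 7/9.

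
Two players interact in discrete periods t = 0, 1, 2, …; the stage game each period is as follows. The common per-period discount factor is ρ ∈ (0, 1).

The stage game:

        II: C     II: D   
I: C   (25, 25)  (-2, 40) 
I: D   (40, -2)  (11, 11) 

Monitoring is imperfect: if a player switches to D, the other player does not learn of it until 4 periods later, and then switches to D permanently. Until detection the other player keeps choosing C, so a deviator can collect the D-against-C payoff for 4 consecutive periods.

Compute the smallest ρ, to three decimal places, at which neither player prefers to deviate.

A deviator earns 40 for 4 periods, then 11 forever; cooperating earns 25 forever. Multiplying the IC by (1−ρ):
25 ≥ 40(1−ρ^4) + 11ρ^4, so 29·ρ^4 ≥ 15 and ρ^4 ≥ 15/29.
ρ ≥ (15/29)^(1/4) ≈ 0.848.

0.848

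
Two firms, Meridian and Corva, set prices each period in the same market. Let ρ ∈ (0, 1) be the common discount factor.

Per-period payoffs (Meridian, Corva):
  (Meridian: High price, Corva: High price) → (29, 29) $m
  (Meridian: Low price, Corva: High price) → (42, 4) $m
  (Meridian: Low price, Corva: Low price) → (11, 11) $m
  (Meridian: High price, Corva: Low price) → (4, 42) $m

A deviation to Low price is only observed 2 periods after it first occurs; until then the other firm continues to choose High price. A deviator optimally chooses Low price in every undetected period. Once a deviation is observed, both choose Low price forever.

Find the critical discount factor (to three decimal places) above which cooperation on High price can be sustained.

0.648

Deviating for the 2 undetected periods gains 42−29 = 13 per period over cooperation, then loses 29−11 = 18 per period forever once punishment starts.
Gain: 13(1 + ρ + … + ρ^1); loss: 18·ρ^2/(1−ρ).
No profitable deviation ⇔ 13(1−ρ^2) ≤ 18·ρ^2, i.e. ρ^2 ≥ 13/(13+18) = 13/31.
Hence ρ ≥ (13/31)^(1/2) ≈ 0.648.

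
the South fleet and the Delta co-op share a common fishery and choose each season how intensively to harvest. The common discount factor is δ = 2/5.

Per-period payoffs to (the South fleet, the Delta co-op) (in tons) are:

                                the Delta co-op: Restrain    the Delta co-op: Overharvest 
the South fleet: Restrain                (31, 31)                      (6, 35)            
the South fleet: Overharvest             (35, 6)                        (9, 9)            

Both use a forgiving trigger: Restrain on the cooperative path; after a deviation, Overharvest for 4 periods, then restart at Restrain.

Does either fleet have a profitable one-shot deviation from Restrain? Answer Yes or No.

Comparing payoff streams over the 5 periods until play realigns: cooperate → 31(1+δ+…+δ^4); deviate → 35 + 9(δ+…+δ^4).
Cooperation is sustained iff (31−9)(δ+…+δ^4) ≥ 35−31.
δ+…+δ^4 = 2/5·(1−(2/5)^4)/(1−2/5) = 0.6496, and (35−31)/(31−9) = 0.1818.
0.6496 ≥ 0.1818, so cooperation is sustainable.

No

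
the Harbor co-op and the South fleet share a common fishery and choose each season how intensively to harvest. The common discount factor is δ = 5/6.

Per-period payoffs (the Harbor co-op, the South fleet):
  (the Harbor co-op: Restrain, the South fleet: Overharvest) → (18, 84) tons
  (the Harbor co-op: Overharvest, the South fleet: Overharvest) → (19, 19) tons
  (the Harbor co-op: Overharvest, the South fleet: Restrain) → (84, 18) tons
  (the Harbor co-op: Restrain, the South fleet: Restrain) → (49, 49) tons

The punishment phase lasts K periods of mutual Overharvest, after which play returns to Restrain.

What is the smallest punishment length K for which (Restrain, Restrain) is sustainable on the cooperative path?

2

IC: δ(1−δ^K)/(1−δ) ≥ (84−49)/(49−19) = 7/6.
With δ = 5/6: need 1 − δ^K ≥ 7/6·(1−5/6)/(5/6), i.e. δ^K ≤ 0.7667.
Since (5/6)^1 = 0.8333 and (5/6)^2 = 0.6944, the smallest such K is 2.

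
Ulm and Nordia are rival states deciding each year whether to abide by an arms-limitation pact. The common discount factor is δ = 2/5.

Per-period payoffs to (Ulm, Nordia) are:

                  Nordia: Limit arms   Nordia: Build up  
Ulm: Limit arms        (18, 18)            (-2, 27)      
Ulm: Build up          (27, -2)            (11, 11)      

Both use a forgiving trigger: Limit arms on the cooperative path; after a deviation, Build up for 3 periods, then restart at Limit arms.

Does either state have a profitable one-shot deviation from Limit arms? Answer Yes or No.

Yes

A one-shot deviation gives 27 now, then 11 for 3 periods, then back to 18.
Gain from deviating: (27−18) today; loss: (18−11) in each of the next 3 periods.
No-deviation condition: (18−11)(δ+…+δ^3) ≥ 27−18, i.e. δ+…+δ^3 ≥ 9/7.
At δ = 2/5: δ+…+δ^3 = 0.6240 < 1.2857.
So cooperation is not sustainable.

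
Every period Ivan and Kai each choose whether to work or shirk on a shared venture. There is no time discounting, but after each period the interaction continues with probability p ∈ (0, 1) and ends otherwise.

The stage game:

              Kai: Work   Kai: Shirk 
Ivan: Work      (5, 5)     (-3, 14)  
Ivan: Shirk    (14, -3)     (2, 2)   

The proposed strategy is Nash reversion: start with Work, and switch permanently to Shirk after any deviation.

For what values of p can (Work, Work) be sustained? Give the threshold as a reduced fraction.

Expected cooperation value is 5 + p·5 + p²·5 + … = 5/(1−p); deviation gives 14 + p·2/(1−p).
5 ≥ 14(1−p) + 2p ⇒ 12p ≥ 9 ⇒ p ≥ 9/12 = 3/4.

3/4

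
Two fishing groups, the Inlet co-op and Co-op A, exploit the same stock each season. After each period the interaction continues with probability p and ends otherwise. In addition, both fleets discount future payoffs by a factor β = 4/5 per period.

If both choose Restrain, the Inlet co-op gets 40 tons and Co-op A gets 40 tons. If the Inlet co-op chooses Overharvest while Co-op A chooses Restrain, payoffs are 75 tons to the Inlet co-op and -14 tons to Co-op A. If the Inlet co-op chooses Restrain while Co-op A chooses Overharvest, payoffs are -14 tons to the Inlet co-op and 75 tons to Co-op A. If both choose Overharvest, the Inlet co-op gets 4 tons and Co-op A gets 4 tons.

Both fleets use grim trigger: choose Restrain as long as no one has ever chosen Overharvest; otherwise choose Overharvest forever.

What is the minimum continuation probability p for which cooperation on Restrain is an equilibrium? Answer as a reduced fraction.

175/284

Expected continuation weight on next period's payoff is β·p = 4/5·p, which plays the role of the discount factor.
Cooperation requires 4/5·p ≥ (75−40)/(75−4) = 35/71, hence p ≥ 175/284.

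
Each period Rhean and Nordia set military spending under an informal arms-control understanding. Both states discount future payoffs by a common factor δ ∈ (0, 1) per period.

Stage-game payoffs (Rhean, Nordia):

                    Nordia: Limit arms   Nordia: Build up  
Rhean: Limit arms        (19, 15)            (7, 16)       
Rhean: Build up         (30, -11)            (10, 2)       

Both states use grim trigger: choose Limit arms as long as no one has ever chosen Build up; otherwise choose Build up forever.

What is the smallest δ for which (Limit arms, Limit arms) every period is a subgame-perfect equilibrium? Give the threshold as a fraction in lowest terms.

11/20

For Rhean: deviation gain 30−19 = 11, per-period punishment loss 19−10 = 9. IC gives δ ≥ 11/20.
For Nordia: gain 1, loss 13 per period, so δ ≥ 1/14.
The tighter constraint is Rhean's, so cooperation needs δ ≥ 11/20.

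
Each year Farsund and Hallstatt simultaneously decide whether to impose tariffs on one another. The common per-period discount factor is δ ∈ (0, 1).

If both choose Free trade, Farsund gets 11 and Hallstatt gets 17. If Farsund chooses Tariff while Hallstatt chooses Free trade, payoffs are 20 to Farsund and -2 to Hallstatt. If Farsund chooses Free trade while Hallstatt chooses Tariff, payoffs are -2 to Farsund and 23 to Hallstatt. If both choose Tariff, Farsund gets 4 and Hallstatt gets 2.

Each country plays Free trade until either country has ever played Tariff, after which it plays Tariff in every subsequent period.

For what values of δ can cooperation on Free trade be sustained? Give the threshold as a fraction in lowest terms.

9/16

Farsund's threshold: (20−11)/(20−4) = 9/16.
Hallstatt's threshold: (23−17)/(23−2) = 2/7.
9/16 > 2/7, so Farsund binds and δ* = 9/16.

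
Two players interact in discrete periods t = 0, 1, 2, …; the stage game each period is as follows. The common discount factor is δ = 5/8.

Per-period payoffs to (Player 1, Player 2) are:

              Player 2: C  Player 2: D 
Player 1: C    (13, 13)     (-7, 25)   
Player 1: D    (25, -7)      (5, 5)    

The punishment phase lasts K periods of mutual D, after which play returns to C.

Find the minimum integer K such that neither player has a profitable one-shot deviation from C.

5

Need Σ_{k=1}^{K} δ^k ≥ (25−13)/(13−5) = 1.5000 at δ = 5/8.
At K = 4 the sum is 1.4124 < 1.5000; at K = 5 it is 1.5077 ≥ 1.5000.
So the minimum punishment length is K = 5.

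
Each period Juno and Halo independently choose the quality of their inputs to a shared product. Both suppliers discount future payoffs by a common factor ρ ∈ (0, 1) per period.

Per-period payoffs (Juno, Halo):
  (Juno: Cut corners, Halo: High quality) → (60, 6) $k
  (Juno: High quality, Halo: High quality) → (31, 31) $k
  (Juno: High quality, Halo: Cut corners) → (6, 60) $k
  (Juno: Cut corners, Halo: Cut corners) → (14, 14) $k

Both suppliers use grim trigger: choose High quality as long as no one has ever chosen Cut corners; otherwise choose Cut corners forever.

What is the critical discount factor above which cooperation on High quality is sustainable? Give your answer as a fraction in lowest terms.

29/46

Under grim trigger the critical discount factor is (T−C)/(T−P) with T = 60, C = 31, P = 14.
ρ* = (60−31)/(60−14) = 29/46.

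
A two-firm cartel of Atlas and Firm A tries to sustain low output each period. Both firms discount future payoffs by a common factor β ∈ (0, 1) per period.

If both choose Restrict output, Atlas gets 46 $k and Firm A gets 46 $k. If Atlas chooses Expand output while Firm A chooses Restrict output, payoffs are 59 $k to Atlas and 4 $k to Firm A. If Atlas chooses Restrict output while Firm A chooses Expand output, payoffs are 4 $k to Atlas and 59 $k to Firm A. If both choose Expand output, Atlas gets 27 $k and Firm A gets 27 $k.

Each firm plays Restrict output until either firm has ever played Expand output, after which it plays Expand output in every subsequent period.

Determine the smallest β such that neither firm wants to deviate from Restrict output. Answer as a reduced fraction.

13/32

Cooperation forever yields 46 each period: 46/(1−β).
Deviating yields 59 once, then 27 forever: 59 + 27β/(1−β).
No profitable deviation requires 46/(1−β) ≥ 59 + 27β/(1−β).
Multiplying by (1−β): 46 ≥ 59(1−β) + 27β = 59 − 32β.
So 32β ≥ 13, i.e. β ≥ 13/32.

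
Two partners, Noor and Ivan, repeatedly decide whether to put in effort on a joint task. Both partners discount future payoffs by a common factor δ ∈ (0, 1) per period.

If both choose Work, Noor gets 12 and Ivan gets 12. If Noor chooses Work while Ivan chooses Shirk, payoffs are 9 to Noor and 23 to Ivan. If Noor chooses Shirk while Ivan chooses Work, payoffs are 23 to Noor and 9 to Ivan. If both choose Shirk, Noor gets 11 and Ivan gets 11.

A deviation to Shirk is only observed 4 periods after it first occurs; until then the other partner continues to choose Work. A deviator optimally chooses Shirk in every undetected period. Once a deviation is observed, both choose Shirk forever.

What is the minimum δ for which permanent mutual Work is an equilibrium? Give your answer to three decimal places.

0.978

Deviating for the 4 undetected periods gains 23−12 = 11 per period over cooperation, then loses 12−11 = 1 per period forever once punishment starts.
Gain: 11(1 + δ + … + δ^3); loss: 1·δ^4/(1−δ).
No profitable deviation ⇔ 11(1−δ^4) ≤ 1·δ^4, i.e. δ^4 ≥ 11/(11+1) = 11/12.
Hence δ ≥ (11/12)^(1/4) ≈ 0.978.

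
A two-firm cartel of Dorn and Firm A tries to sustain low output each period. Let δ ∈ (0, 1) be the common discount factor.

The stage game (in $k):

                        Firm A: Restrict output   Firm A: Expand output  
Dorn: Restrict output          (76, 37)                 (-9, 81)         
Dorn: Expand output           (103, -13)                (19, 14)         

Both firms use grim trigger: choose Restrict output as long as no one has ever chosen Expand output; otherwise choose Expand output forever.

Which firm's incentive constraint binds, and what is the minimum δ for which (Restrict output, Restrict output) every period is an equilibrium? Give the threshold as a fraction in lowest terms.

Dorn's threshold: (103−76)/(103−19) = 9/28.
Firm A's threshold: (81−37)/(81−14) = 44/67.
9/28 < 44/67, so Firm A binds and δ* = 44/67.

Firm A; δ ≥ 44/67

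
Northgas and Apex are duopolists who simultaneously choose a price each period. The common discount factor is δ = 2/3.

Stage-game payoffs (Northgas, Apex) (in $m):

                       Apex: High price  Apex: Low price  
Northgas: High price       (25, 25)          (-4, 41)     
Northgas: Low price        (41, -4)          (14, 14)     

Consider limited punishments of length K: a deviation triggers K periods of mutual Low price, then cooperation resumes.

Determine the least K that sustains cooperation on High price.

No profitable deviation requires (25−14)(δ+…+δ^K) ≥ 41−25, i.e. δ+…+δ^K ≥ 16/11 ≈ 1.4545.
With δ = 2/3, the partial sums are K=1: 0.6667, K=2: 1.1111, K=3: 1.4074, K=4: 1.6049.
K = 4 is the first length at which the sum reaches 1.4545.

4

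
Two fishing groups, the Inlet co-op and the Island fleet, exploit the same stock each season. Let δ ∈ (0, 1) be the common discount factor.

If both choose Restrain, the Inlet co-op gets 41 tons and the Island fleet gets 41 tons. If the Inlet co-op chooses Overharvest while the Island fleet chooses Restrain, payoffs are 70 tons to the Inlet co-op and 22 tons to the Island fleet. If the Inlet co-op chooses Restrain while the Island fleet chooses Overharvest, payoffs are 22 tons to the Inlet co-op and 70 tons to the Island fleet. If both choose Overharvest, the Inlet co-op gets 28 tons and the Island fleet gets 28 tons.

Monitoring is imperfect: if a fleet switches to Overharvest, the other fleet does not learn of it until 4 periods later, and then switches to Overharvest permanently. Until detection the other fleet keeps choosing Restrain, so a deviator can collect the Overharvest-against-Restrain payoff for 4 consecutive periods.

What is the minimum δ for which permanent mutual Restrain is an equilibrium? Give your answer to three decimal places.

Deviating for the 4 undetected periods gains 70−41 = 29 per period over cooperation, then loses 41−28 = 13 per period forever once punishment starts.
Gain: 29(1 + δ + … + δ^3); loss: 13·δ^4/(1−δ).
No profitable deviation ⇔ 29(1−δ^4) ≤ 13·δ^4, i.e. δ^4 ≥ 29/(29+13) = 29/42.
Hence δ ≥ (29/42)^(1/4) ≈ 0.912.

0.912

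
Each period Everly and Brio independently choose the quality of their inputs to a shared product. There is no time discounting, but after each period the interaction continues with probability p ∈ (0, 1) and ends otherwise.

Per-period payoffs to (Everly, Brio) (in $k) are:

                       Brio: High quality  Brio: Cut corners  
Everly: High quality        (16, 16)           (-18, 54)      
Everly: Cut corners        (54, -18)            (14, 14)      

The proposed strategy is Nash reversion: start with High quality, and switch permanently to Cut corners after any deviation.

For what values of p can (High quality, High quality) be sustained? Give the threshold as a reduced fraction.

With no time discounting, the continuation probability p plays the role of the discount factor.
Grim-trigger IC: 16/(1−p) ≥ 54 + 14p/(1−p) ⇒ p ≥ (54−16)/(54−14) = 19/20.

19/20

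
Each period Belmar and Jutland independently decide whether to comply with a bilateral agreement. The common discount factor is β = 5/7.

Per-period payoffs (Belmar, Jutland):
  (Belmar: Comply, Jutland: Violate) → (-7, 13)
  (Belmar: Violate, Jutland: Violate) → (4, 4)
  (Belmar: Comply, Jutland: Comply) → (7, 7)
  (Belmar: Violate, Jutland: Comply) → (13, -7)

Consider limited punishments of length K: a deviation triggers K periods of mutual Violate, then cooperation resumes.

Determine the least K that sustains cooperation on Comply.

5

No profitable deviation requires (7−4)(β+…+β^K) ≥ 13−7, i.e. β+…+β^K ≥ 2 ≈ 2.0000.
With β = 5/7, the partial sums are K=1: 0.7143, K=2: 1.2245, K=3: 1.5889, K=4: 1.8492, K=5: 2.0352.
K = 5 is the first length at which the sum reaches 2.0000.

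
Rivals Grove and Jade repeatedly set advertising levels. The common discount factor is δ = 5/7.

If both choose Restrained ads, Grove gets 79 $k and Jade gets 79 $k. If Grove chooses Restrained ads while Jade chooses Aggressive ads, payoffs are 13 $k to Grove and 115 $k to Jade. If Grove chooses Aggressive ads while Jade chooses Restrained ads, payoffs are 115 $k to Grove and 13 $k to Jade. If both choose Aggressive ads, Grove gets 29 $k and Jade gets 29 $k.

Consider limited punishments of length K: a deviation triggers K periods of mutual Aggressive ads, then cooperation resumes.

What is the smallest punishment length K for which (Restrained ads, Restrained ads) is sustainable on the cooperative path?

2

IC: δ(1−δ^K)/(1−δ) ≥ (115−79)/(79−29) = 18/25.
With δ = 5/7: need 1 − δ^K ≥ 18/25·(1−5/7)/(5/7), i.e. δ^K ≤ 0.7120.
Since (5/7)^1 = 0.7143 and (5/7)^2 = 0.5102, the smallest such K is 2.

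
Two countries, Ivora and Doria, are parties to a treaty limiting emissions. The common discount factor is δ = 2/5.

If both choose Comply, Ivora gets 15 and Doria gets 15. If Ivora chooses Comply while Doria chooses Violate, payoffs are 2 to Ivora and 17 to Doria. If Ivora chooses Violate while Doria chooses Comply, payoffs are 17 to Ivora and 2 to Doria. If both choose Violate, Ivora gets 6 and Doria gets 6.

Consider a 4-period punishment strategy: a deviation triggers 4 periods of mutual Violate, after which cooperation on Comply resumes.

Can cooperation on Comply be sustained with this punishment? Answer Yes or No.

Yes

A one-shot deviation gives 17 now, then 6 for 4 periods, then back to 15.
Gain from deviating: (17−15) today; loss: (15−6) in each of the next 4 periods.
No-deviation condition: (15−6)(δ+…+δ^4) ≥ 17−15, i.e. δ+…+δ^4 ≥ 2/9.
At δ = 2/5: δ+…+δ^4 = 0.6496 ≥ 0.2222.
So cooperation is sustainable.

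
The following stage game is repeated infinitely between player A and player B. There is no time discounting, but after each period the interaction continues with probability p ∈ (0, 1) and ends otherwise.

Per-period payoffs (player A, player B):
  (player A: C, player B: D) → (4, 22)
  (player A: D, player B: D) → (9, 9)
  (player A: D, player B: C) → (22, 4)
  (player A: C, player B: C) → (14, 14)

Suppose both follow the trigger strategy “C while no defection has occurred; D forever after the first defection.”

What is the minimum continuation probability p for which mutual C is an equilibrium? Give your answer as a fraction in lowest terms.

With no time discounting, the continuation probability p plays the role of the discount factor.
Grim-trigger IC: 14/(1−p) ≥ 22 + 9p/(1−p) ⇒ p ≥ (22−14)/(22−9) = 8/13.

8/13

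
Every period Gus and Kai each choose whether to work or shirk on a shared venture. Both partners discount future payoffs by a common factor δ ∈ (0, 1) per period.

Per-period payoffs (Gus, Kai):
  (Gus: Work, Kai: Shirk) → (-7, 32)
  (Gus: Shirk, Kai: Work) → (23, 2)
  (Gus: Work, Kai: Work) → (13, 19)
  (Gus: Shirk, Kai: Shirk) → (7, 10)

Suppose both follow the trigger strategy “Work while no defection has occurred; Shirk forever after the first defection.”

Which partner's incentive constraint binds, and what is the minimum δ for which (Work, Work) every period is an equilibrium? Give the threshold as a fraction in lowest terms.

Gus; δ ≥ 5/8

For Gus: deviation gain 23−13 = 10, per-period punishment loss 13−7 = 6. IC gives δ ≥ 10/16 = 5/8.
For Kai: gain 13, loss 9 per period, so δ ≥ 13/22.
The tighter constraint is Gus's, so cooperation needs δ ≥ 5/8.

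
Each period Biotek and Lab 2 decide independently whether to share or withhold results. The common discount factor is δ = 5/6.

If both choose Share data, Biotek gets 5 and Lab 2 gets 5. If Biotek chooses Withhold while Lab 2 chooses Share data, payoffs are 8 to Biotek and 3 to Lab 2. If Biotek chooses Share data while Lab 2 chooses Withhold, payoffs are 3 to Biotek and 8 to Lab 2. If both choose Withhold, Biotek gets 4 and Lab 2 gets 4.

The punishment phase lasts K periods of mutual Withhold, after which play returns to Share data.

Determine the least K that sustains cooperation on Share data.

6

No profitable deviation requires (5−4)(δ+…+δ^K) ≥ 8−5, i.e. δ+…+δ^K ≥ 3 ≈ 3.0000.
With δ = 5/6, the partial sums are K=1: 0.8333, K=2: 1.5278, K=3: 2.1065, K=4: 2.5887, K=5: 2.9906, K=6: 3.3255.
K = 6 is the first length at which the sum reaches 3.0000.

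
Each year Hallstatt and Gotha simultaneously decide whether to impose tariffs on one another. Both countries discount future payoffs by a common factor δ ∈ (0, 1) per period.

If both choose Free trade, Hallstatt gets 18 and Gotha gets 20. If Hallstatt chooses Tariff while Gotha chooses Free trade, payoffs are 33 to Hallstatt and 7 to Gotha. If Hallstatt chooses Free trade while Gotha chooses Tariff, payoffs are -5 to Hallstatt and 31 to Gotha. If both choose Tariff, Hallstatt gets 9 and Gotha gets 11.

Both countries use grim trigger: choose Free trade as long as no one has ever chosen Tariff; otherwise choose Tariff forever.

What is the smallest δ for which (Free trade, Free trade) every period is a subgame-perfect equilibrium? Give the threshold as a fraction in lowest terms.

5/8

Hallstatt's threshold: (33−18)/(33−9) = 5/8.
Gotha's threshold: (31−20)/(31−11) = 11/20.
5/8 > 11/20, so Hallstatt binds and δ* = 5/8.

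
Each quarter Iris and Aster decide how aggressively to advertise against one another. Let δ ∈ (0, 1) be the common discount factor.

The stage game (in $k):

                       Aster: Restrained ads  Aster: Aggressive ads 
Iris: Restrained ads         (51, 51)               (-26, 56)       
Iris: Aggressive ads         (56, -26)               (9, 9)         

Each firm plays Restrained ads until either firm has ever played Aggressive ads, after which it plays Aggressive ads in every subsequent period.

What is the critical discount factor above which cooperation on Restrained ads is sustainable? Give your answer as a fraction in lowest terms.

One-period gain from deviating is 56 − 51 = 5. The loss is 51 − 9 = 42 in every subsequent period, with present value 42·δ/(1−δ).
Deviation is unprofitable when 42·δ/(1−δ) ≥ 5, i.e. δ/(1−δ) ≥ 5/42.
Equivalently δ ≥ 5/(5+42) = 5/47.

5/47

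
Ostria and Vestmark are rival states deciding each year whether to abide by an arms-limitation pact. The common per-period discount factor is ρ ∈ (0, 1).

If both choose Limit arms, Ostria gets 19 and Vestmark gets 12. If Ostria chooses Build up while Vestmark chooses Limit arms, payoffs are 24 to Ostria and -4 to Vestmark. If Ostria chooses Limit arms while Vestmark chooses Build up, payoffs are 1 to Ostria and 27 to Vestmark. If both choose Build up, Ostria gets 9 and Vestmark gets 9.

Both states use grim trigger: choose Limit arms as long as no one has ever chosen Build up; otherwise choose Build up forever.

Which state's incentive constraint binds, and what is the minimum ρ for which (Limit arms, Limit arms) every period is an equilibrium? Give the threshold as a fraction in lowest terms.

Ostria's threshold: (24−19)/(24−9) = 1/3.
Vestmark's threshold: (27−12)/(27−9) = 5/6.
1/3 < 5/6, so Vestmark binds and ρ* = 5/6.

Vestmark; ρ ≥ 5/6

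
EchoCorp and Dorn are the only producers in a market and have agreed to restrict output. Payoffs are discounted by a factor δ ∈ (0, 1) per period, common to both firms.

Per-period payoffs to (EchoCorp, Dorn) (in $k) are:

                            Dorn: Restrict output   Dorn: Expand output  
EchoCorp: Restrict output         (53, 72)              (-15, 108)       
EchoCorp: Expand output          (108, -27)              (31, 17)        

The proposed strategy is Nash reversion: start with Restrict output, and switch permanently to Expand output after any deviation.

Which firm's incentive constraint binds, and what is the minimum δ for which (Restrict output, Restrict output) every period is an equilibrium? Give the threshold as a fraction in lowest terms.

EchoCorp: cooperation gives 53 each period; deviation gives 108 once then 31 forever.
  53/(1−δ) ≥ 108 + 31δ/(1−δ) ⇒ δ ≥ 55/77 = 5/7.
Dorn: cooperation gives 72 each period; deviation gives 108 once then 17 forever.
  δ ≥ 36/91.
Both must hold, so the binding constraint is EchoCorp's: δ ≥ 5/7.

EchoCorp; δ ≥ 5/7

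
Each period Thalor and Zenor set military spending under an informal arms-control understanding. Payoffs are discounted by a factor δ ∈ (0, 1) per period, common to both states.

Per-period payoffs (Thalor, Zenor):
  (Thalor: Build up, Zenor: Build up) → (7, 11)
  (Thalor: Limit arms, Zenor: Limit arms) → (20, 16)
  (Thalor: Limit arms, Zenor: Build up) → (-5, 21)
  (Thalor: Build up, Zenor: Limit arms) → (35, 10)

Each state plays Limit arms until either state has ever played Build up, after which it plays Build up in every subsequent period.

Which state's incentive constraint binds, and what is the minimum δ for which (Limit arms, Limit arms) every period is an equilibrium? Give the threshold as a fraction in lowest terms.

Thalor's threshold: (35−20)/(35−7) = 15/28.
Zenor's threshold: (21−16)/(21−11) = 1/2.
15/28 > 1/2, so Thalor binds and δ* = 15/28.

Thalor; δ ≥ 15/28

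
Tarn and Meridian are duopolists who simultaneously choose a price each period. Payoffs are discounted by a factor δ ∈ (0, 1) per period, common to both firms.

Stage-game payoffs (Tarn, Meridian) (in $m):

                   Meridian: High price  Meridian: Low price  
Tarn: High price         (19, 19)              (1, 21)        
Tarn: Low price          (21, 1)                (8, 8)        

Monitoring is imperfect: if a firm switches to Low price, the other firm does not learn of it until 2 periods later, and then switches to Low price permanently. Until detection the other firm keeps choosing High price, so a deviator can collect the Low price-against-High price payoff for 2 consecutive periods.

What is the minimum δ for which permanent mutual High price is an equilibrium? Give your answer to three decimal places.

Deviating for the 2 undetected periods gains 21−19 = 2 per period over cooperation, then loses 19−8 = 11 per period forever once punishment starts.
Gain: 2(1 + δ + … + δ^1); loss: 11·δ^2/(1−δ).
No profitable deviation ⇔ 2(1−δ^2) ≤ 11·δ^2, i.e. δ^2 ≥ 2/(2+11) = 2/13.
Hence δ ≥ (2/13)^(1/2) ≈ 0.392.

0.392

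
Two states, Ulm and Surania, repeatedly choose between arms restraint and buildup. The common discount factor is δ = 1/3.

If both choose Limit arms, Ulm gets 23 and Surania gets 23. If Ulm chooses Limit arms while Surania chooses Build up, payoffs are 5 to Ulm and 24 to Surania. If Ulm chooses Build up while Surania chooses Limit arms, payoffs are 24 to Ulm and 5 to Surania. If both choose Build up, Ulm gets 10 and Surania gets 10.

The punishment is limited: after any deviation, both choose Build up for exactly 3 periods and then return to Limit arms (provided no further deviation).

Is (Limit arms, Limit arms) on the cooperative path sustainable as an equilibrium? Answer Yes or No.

Yes

IC: δ+…+δ^3 ≥ (24−23)/(23−10) = 1/13.
At δ = 1/3: partial sum = 0.4815 ≥ 0.0769. Cooperation sustainable.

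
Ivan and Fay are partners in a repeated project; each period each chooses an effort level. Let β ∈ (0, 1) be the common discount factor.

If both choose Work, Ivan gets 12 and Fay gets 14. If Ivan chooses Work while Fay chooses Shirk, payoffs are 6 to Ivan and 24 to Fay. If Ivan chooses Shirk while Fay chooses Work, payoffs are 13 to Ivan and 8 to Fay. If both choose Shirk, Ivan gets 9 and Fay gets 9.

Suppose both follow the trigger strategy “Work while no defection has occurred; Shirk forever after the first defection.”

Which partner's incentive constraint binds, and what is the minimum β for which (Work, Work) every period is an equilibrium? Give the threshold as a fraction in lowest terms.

Ivan's threshold: (13−12)/(13−9) = 1/4.
Fay's threshold: (24−14)/(24−9) = 2/3.
1/4 < 2/3, so Fay binds and β* = 2/3.

Fay; β ≥ 2/3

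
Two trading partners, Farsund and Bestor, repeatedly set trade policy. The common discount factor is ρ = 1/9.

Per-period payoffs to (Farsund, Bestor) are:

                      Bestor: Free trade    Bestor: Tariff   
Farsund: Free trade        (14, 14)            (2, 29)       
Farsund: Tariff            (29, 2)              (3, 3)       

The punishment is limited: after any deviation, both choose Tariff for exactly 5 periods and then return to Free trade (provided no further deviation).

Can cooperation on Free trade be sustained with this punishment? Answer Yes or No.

No

A one-shot deviation gives 29 now, then 3 for 5 periods, then back to 14.
Gain from deviating: (29−14) today; loss: (14−3) in each of the next 5 periods.
No-deviation condition: (14−3)(ρ+…+ρ^5) ≥ 29−14, i.e. ρ+…+ρ^5 ≥ 15/11.
At ρ = 1/9: ρ+…+ρ^5 = 0.1250 < 1.3636.
So cooperation is not sustainable.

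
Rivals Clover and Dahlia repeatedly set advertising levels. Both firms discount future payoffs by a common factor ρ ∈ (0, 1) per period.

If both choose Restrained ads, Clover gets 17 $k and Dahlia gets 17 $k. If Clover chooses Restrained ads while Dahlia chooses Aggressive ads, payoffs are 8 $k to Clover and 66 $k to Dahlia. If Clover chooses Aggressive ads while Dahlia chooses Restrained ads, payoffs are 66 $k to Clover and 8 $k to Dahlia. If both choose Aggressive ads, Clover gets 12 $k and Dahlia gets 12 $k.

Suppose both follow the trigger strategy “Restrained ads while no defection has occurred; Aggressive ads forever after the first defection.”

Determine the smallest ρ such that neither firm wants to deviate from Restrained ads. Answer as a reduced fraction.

Cooperation forever yields 17 each period: 17/(1−ρ).
Deviating yields 66 once, then 12 forever: 66 + 12ρ/(1−ρ).
No profitable deviation requires 17/(1−ρ) ≥ 66 + 12ρ/(1−ρ).
Multiplying by (1−ρ): 17 ≥ 66(1−ρ) + 12ρ = 66 − 54ρ.
So 54ρ ≥ 49, i.e. ρ ≥ 49/54.

49/54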